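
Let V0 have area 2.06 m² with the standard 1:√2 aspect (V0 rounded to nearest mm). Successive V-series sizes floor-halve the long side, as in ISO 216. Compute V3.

426 × 603 mm

Let V0's short side be w mm. w · w√2 = 2.06 m² = 2,060,000 mm², so w ≈ 1206.9 mm and w√2 ≈ 1706.8 mm → V0 = 1207 × 1707 mm.
V1: ⌊1707/2⌋ × 1207 = 853 × 1207 mm
V2: ⌊1207/2⌋ × 853 = 603 × 853 mm
V3: ⌊853/2⌋ × 603 = 426 × 603 mm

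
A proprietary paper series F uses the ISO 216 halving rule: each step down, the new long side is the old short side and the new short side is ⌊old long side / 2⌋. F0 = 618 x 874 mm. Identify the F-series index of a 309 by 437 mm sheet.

F0: 618 × 874 mm
F1: 437 × 618 mm
F2: 309 × 437 mm
F3: 218 × 309 mm
→ matches F2.

F2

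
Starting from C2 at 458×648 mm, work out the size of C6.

C3: ⌊648/2⌋ × 458 = 324 × 458 mm
C4: ⌊458/2⌋ × 324 = 229 × 324 mm
C5: ⌊324/2⌋ × 229 = 162 × 229 mm
C6: ⌊229/2⌋ × 162 = 114 × 162 mm

114 × 162 mm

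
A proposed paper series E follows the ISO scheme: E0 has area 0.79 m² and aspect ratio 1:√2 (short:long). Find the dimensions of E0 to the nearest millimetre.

Let the short side be w mm. Then w · w√2 = 0.79 m² = 790,000 mm².
w² = 790,000/√2, so w ≈ 747.4 mm; long side = w√2 ≈ 1057.0 mm.

747 × 1057 mm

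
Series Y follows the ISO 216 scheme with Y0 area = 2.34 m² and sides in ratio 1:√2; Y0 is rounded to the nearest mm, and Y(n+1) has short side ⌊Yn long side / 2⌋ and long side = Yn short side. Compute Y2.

643 × 909 mm

Let Y0's short side be w mm. w · w√2 = 2.34 m² = 2,340,000 mm², so w ≈ 1286.3 mm and w√2 ≈ 1819.1 mm → Y0 = 1286 × 1819 mm.
Y1: ⌊1819/2⌋ × 1286 = 909 × 1286 mm
Y2: ⌊1286/2⌋ × 909 = 643 × 909 mm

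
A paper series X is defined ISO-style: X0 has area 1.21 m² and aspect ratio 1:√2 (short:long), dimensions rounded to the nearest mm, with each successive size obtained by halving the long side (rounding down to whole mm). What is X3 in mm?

327 × 462 mm

Let X0's short side be w mm. w · w√2 = 1.21 m² = 1,210,000 mm², so w ≈ 925.0 mm and w√2 ≈ 1308.1 mm → X0 = 925 × 1308 mm.
X1: ⌊1308/2⌋ × 925 = 654 × 925 mm
X2: ⌊925/2⌋ × 654 = 462 × 654 mm
X3: ⌊654/2⌋ × 462 = 327 × 462 mm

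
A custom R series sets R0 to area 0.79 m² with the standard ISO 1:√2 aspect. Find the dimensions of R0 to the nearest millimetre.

Let the short side be w mm. Then w · w√2 = 0.79 m² = 790,000 mm².
w² = 790,000/√2, so w ≈ 747.4 mm; long side = w√2 ≈ 1057.0 mm.

747 × 1057 mm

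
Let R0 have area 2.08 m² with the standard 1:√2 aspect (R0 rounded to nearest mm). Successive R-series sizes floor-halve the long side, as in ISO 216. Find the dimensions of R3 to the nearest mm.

428 × 606 mm

Let R0's short side be w mm. w · w√2 = 2.08 m² = 2,080,000 mm², so w ≈ 1212.8 mm and w√2 ≈ 1715.1 mm → R0 = 1213 × 1715 mm.
R1: ⌊1715/2⌋ × 1213 = 857 × 1213 mm
R2: ⌊1213/2⌋ × 857 = 606 × 857 mm
R3: ⌊857/2⌋ × 606 = 428 × 606 mm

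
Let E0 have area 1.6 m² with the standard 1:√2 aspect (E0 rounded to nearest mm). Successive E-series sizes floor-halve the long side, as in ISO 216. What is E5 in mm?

Let E0's short side be w mm. w · w√2 = 1.6 m² = 1,600,000 mm², so w ≈ 1063.7 mm and w√2 ≈ 1504.2 mm → E0 = 1064 × 1504 mm.
E1: ⌊1504/2⌋ × 1064 = 752 × 1064 mm
E2: ⌊1064/2⌋ × 752 = 532 × 752 mm
E3: ⌊752/2⌋ × 532 = 376 × 532 mm
E4: ⌊532/2⌋ × 376 = 266 × 376 mm
E5: ⌊376/2⌋ × 266 = 188 × 266 mm

188 × 266 mm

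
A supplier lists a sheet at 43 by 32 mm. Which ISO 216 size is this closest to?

Aspect ratio 43/32 ≈ 1.344 (ISO target is √2 ≈ 1.414).
In the B-series (B0 = 1000 × 1414 mm): B10 = 31 × 44 mm.
Off by 2 mm total — nearest standard size.

B10 (31 × 44 mm)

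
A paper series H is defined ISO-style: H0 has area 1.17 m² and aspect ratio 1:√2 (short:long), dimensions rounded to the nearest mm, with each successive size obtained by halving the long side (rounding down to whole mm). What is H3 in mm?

Let H0's short side be w mm. w · w√2 = 1.17 m² = 1,170,000 mm², so w ≈ 909.6 mm and w√2 ≈ 1286.3 mm → H0 = 910 × 1286 mm.
H1: ⌊1286/2⌋ × 910 = 643 × 910 mm
H2: ⌊910/2⌋ × 643 = 455 × 643 mm
H3: ⌊643/2⌋ × 455 = 321 × 455 mm

321 × 455 mm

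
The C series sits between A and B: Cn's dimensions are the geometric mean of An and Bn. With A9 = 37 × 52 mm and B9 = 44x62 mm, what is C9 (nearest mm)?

Short side: √(37 · 44) = √1628 ≈ 40.3 → 40 mm
Long side: √(52 · 62) = √3224 ≈ 56.8 → 57 mm

40 × 57 mm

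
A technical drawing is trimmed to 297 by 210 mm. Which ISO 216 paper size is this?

A4 (210 × 297 mm)

Aspect ratio 297/210 ≈ 1.414 — close to the ISO √2 ≈ 1.414.
In the A-series (A0 area = 1 m²): A4 = 210 × 297 mm.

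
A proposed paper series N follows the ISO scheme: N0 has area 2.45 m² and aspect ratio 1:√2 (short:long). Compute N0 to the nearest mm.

1316 × 1861 mm

Let the short side be w mm. Then w · w√2 = 2.45 m² = 2,450,000 mm².
w² = 2,450,000/√2, so w ≈ 1316.2 mm; long side = w√2 ≈ 1861.4 mm.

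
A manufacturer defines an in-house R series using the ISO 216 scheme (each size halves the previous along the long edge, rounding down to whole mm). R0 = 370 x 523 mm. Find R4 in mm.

92 × 130 mm

R1: ⌊523/2⌋ × 370 = 261 × 370 mm
R2: ⌊370/2⌋ × 261 = 185 × 261 mm
R3: ⌊261/2⌋ × 185 = 130 × 185 mm
R4: ⌊185/2⌋ × 130 = 92 × 130 mm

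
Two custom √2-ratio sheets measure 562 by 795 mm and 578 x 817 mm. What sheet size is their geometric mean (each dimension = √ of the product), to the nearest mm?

570 × 806 mm

Short side: √(562 · 578) = √324836 ≈ 569.9 → 570 mm
Long side: √(795 · 817) = √649515 ≈ 805.9 → 806 mm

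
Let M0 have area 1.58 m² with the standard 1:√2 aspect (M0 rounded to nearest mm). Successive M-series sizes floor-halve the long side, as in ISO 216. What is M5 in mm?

Let M0's short side be w mm. w · w√2 = 1.58 m² = 1,580,000 mm², so w ≈ 1057.0 mm and w√2 ≈ 1494.8 mm → M0 = 1057 × 1495 mm.
M1: ⌊1495/2⌋ × 1057 = 747 × 1057 mm
M2: ⌊1057/2⌋ × 747 = 528 × 747 mm
M3: ⌊747/2⌋ × 528 = 373 × 528 mm
M4: ⌊528/2⌋ × 373 = 264 × 373 mm
M5: ⌊373/2⌋ × 264 = 186 × 264 mm

186 × 264 mm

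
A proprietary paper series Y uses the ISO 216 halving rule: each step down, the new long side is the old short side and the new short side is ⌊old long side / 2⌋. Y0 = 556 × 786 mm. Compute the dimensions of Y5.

98 × 139 mm

Y1: ⌊786/2⌋ × 556 = 393 × 556 mm
Y2: ⌊556/2⌋ × 393 = 278 × 393 mm
Y3: ⌊393/2⌋ × 278 = 196 × 278 mm
Y4: ⌊278/2⌋ × 196 = 139 × 196 mm
Y5: ⌊196/2⌋ × 139 = 98 × 139 mm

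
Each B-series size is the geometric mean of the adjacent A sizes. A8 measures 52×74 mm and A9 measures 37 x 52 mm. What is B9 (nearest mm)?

44 × 62 mm

Short side: √(52 · 37) = √1924 ≈ 43.9 → 44 mm
Long side: √(74 · 52) = √3848 ≈ 62.0 → 62 mm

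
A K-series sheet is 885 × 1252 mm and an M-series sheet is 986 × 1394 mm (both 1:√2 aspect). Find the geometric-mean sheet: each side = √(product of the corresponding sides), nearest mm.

934 × 1321 mm

Short side: √(885 · 986) = √872610 ≈ 934.1 → 934 mm
Long side: √(1252 · 1394) = √1745288 ≈ 1321.1 → 1321 mm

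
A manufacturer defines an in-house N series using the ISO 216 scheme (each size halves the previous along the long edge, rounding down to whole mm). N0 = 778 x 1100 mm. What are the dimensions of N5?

137 × 194 mm

N1: ⌊1100/2⌋ × 778 = 550 × 778 mm
N2: ⌊778/2⌋ × 550 = 389 × 550 mm
N3: ⌊550/2⌋ × 389 = 275 × 389 mm
N4: ⌊389/2⌋ × 275 = 194 × 275 mm
N5: ⌊275/2⌋ × 194 = 137 × 194 mm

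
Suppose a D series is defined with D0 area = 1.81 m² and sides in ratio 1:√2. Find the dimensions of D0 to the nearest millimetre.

Let the short side be w mm. Then w · w√2 = 1.81 m² = 1,810,000 mm².
w² = 1,810,000/√2, so w ≈ 1131.3 mm; long side = w√2 ≈ 1599.9 mm.

1131 × 1600 mm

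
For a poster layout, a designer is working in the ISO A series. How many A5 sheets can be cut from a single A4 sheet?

2

A4 = 210 × 297 mm; A5 = 148 × 210 mm.
Each halving step doubles the count; 1 step from A4 to A5.
2^1 = 2.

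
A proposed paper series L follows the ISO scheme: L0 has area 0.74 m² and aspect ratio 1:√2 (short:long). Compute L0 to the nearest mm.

Let the short side be w mm. Then w · w√2 = 0.74 m² = 740,000 mm².
w² = 740,000/√2, so w ≈ 723.4 mm; long side = w√2 ≈ 1023.0 mm.

723 × 1023 mm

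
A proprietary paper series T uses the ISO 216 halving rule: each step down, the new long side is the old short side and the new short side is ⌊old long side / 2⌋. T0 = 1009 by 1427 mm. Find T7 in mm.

T1 = 713 × 1009 mm (from T0 by 1 halving).
T2: ⌊1009/2⌋ × 713 = 504 × 713 mm
T3: ⌊713/2⌋ × 504 = 356 × 504 mm
T4: ⌊504/2⌋ × 356 = 252 × 356 mm
T5: ⌊356/2⌋ × 252 = 178 × 252 mm
T6: ⌊252/2⌋ × 178 = 126 × 178 mm
T7: ⌊178/2⌋ × 126 = 89 × 126 mm

89 × 126 mm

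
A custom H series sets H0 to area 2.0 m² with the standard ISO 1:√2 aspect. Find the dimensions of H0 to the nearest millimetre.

Let the short side be w mm. Then w · w√2 = 2.0 m² = 2,000,000 mm².
w² = 2,000,000/√2, so w ≈ 1189.2 mm; long side = w√2 ≈ 1681.8 mm.

1189 × 1682 mm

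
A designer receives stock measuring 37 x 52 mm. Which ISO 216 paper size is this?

A9 (37 × 52 mm)

Aspect ratio 52/37 ≈ 1.405 — close to the ISO √2 ≈ 1.414.
In the A-series (A0 area = 1 m²): A9 = 37 × 52 mm.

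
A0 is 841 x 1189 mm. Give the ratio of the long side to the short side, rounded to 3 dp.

1189 / 841 = 1.414
Matches √2 ≈ 1.414 — the ISO 216 defining ratio.

1.414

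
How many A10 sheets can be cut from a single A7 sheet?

Each ISO step halves the sheet: 1 × A7 → 2 × A8 → 4 × A9 → 8 × A10
From A7 to A10 is 3 halving steps: 2^3 = 8.

8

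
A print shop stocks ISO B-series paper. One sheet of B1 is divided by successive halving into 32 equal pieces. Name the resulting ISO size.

32 = 2^5, so 5 halving steps.
B1 → B2 → … → B6 after 5 steps.

B6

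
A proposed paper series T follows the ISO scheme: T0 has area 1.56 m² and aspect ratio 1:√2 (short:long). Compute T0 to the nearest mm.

1050 × 1485 mm

Let the short side be w mm. Then w · w√2 = 1.56 m² = 1,560,000 mm².
w² = 1,560,000/√2, so w ≈ 1050.3 mm; long side = w√2 ≈ 1485.3 mm.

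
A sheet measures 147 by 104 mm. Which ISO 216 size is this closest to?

A6 (105 × 148 mm)

Aspect ratio 147/104 ≈ 1.413 — close to the ISO √2 ≈ 1.414.
In the A-series (A0 area = 1 m²): A6 = 105 × 148 mm.
Off by 2 mm total — nearest standard size.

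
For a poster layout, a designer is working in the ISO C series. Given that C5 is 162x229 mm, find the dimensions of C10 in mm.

28 × 40 mm

C6: ⌊229/2⌋ × 162 = 114 × 162 mm
C7: ⌊162/2⌋ × 114 = 81 × 114 mm
C8: ⌊114/2⌋ × 81 = 57 × 81 mm
C9: ⌊81/2⌋ × 57 = 40 × 57 mm
C10: ⌊57/2⌋ × 40 = 28 × 40 mm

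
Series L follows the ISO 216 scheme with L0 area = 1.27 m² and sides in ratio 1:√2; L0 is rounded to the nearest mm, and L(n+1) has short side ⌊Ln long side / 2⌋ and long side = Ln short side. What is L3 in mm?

335 × 474 mm

Let L0's short side be w mm. w · w√2 = 1.27 m² = 1,270,000 mm², so w ≈ 947.6 mm and w√2 ≈ 1340.2 mm → L0 = 948 × 1340 mm.
L1: ⌊1340/2⌋ × 948 = 670 × 948 mm
L2: ⌊948/2⌋ × 670 = 474 × 670 mm
L3: ⌊670/2⌋ × 474 = 335 × 474 mm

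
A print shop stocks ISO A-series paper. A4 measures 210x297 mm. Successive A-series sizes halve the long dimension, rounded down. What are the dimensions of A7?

A5: ⌊297/2⌋ × 210 = 148 × 210 mm
A6: ⌊210/2⌋ × 148 = 105 × 148 mm
A7: ⌊148/2⌋ × 105 = 74 × 105 mm

74 × 105 mm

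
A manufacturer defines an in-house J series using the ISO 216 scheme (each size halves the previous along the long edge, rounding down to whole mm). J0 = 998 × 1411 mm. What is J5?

176 × 249 mm

J1: ⌊1411/2⌋ × 998 = 705 × 998 mm
J2: ⌊998/2⌋ × 705 = 499 × 705 mm
J3: ⌊705/2⌋ × 499 = 352 × 499 mm
J4: ⌊499/2⌋ × 352 = 249 × 352 mm
J5: ⌊352/2⌋ × 249 = 176 × 249 mm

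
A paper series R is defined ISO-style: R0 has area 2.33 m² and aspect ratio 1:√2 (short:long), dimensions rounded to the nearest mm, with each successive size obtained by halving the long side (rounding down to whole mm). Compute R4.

Let R0's short side be w mm. w · w√2 = 2.33 m² = 2,330,000 mm², so w ≈ 1283.6 mm and w√2 ≈ 1815.2 mm → R0 = 1284 × 1815 mm.
R1: ⌊1815/2⌋ × 1284 = 907 × 1284 mm
R2: ⌊1284/2⌋ × 907 = 642 × 907 mm
R3: ⌊907/2⌋ × 642 = 453 × 642 mm
R4: ⌊642/2⌋ × 453 = 321 × 453 mm

321 × 453 mm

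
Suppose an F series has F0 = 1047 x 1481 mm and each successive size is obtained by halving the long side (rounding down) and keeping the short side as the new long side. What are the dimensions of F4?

261 × 370 mm

F1 = 740 × 1047 mm (from F0 by 1 halving).
F2: ⌊1047/2⌋ × 740 = 523 × 740 mm
F3: ⌊740/2⌋ × 523 = 370 × 523 mm
F4: ⌊523/2⌋ × 370 = 261 × 370 mm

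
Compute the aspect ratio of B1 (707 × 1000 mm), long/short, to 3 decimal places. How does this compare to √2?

1.414

1000 / 707 = 1.414
Matches √2 ≈ 1.414 — the ISO 216 defining ratio.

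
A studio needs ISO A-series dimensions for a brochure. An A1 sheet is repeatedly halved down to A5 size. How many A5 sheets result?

Each ISO step halves the sheet: 1 × A1 → 2 × A2 → 4 × A3 → 8 × A4 → …
From A1 to A5 is 4 halving steps: 2^4 = 16.

16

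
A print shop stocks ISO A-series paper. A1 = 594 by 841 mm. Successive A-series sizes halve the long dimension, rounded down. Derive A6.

A2: ⌊841/2⌋ × 594 = 420 × 594 mm
A3: ⌊594/2⌋ × 420 = 297 × 420 mm
A4: ⌊420/2⌋ × 297 = 210 × 297 mm
A5: ⌊297/2⌋ × 210 = 148 × 210 mm
A6: ⌊210/2⌋ × 148 = 105 × 148 mm

105 × 148 mm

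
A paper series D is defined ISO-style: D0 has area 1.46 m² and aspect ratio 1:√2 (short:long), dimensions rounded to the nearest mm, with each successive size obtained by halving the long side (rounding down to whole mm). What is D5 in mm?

Let D0's short side be w mm. w · w√2 = 1.46 m² = 1,460,000 mm², so w ≈ 1016.1 mm and w√2 ≈ 1436.9 mm → D0 = 1016 × 1437 mm.
D1: ⌊1437/2⌋ × 1016 = 718 × 1016 mm
D2: ⌊1016/2⌋ × 718 = 508 × 718 mm
D3: ⌊718/2⌋ × 508 = 359 × 508 mm
D4: ⌊508/2⌋ × 359 = 254 × 359 mm
D5: ⌊359/2⌋ × 254 = 179 × 254 mm

179 × 254 mm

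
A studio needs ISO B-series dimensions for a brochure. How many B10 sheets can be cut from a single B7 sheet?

8

Each ISO step halves the sheet: 1 × B7 → 2 × B8 → 4 × B9 → 8 × B10
From B7 to B10 is 3 halving steps: 2^3 = 8.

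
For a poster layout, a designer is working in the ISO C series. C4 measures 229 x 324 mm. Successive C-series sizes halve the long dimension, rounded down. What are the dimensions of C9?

C5: ⌊324/2⌋ × 229 = 162 × 229 mm
C6: ⌊229/2⌋ × 162 = 114 × 162 mm
C7: ⌊162/2⌋ × 114 = 81 × 114 mm
C8: ⌊114/2⌋ × 81 = 57 × 81 mm
C9: ⌊81/2⌋ × 57 = 40 × 57 mm

40 × 57 mm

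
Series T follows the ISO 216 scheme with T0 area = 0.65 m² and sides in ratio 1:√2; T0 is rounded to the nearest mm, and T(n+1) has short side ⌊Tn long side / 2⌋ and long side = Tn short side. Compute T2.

Let T0's short side be w mm. w · w√2 = 0.65 m² = 650,000 mm², so w ≈ 678.0 mm and w√2 ≈ 958.8 mm → T0 = 678 × 959 mm.
T1: ⌊959/2⌋ × 678 = 479 × 678 mm
T2: ⌊678/2⌋ × 479 = 339 × 479 mm

339 × 479 mm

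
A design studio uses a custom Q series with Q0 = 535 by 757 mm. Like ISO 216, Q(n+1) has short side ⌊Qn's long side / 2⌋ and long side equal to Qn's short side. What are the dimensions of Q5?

94 × 133 mm

Q1: ⌊757/2⌋ × 535 = 378 × 535 mm
Q2: ⌊535/2⌋ × 378 = 267 × 378 mm
Q3: ⌊378/2⌋ × 267 = 189 × 267 mm
Q4: ⌊267/2⌋ × 189 = 133 × 189 mm
Q5: ⌊189/2⌋ × 133 = 94 × 133 mm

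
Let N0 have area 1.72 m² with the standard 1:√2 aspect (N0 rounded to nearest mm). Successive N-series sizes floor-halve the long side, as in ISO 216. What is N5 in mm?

195 × 275 mm

Let N0's short side be w mm. w · w√2 = 1.72 m² = 1,720,000 mm², so w ≈ 1102.8 mm and w√2 ≈ 1559.6 mm → N0 = 1103 × 1560 mm.
N1: ⌊1560/2⌋ × 1103 = 780 × 1103 mm
N2: ⌊1103/2⌋ × 780 = 551 × 780 mm
N3: ⌊780/2⌋ × 551 = 390 × 551 mm
N4: ⌊551/2⌋ × 390 = 275 × 390 mm
N5: ⌊390/2⌋ × 275 = 195 × 275 mm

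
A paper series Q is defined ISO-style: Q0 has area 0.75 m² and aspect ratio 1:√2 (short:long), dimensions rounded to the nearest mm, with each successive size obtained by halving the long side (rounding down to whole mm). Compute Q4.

Let Q0's short side be w mm. w · w√2 = 0.75 m² = 750,000 mm², so w ≈ 728.2 mm and w√2 ≈ 1029.9 mm → Q0 = 728 × 1030 mm.
Q1: ⌊1030/2⌋ × 728 = 515 × 728 mm
Q2: ⌊728/2⌋ × 515 = 364 × 515 mm
Q3: ⌊515/2⌋ × 364 = 257 × 364 mm
Q4: ⌊364/2⌋ × 257 = 182 × 257 mm

182 × 257 mm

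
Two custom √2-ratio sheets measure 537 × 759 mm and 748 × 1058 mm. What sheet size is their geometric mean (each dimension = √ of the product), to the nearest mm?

634 × 896 mm

Short side: √(537 · 748) = √401676 ≈ 633.8 → 634 mm
Long side: √(759 · 1058) = √803022 ≈ 896.1 → 896 mm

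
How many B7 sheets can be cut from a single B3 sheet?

Each ISO step halves the sheet: 1 × B3 → 2 × B4 → 4 × B5 → 8 × B6 → …
From B3 to B7 is 4 halving steps: 2^4 = 16.

16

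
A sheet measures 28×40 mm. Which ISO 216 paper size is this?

Aspect ratio 40/28 ≈ 1.429 — close to the ISO √2 ≈ 1.414.
In the C-series (envelope sizes, between A and B): C10 = 28 × 40 mm.

C10 (28 × 40 mm)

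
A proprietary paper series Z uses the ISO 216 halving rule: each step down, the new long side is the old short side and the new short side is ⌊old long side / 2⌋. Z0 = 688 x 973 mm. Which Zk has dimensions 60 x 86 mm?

Z7

Z0: 688 × 973 mm
Z1: 486 × 688 mm
Z2: 344 × 486 mm
Z3: 243 × 344 mm
Z4: 172 × 243 mm
Z5: 121 × 172 mm
Z6: 86 × 121 mm
Z7: 60 × 86 mm
Z8: 43 × 60 mm
→ matches Z7.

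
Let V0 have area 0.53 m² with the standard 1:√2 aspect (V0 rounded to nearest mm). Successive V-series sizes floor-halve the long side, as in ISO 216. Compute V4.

Let V0's short side be w mm. w · w√2 = 0.53 m² = 530,000 mm², so w ≈ 612.2 mm and w√2 ≈ 865.8 mm → V0 = 612 × 866 mm.
V1: ⌊866/2⌋ × 612 = 433 × 612 mm
V2: ⌊612/2⌋ × 433 = 306 × 433 mm
V3: ⌊433/2⌋ × 306 = 216 × 306 mm
V4: ⌊306/2⌋ × 216 = 153 × 216 mm

153 × 216 mm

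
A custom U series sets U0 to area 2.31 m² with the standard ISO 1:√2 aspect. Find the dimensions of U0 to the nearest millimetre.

Let the short side be w mm. Then w · w√2 = 2.31 m² = 2,310,000 mm².
w² = 2,310,000/√2, so w ≈ 1278.1 mm; long side = w√2 ≈ 1807.4 mm.

1278 × 1807 mm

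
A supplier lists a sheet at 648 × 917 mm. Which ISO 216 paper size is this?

C1 (648 × 917 mm)

Aspect ratio 917/648 ≈ 1.415 — close to the ISO √2 ≈ 1.414.
In the C-series (envelope sizes, between A and B): C1 = 648 × 917 mm.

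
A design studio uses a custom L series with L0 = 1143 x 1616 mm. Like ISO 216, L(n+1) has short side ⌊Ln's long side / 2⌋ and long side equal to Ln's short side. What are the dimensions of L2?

L1: ⌊1616/2⌋ × 1143 = 808 × 1143 mm
L2: ⌊1143/2⌋ × 808 = 571 × 808 mm

571 × 808 mm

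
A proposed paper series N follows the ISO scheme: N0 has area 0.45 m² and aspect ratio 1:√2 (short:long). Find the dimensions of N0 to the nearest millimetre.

564 × 798 mm

Let the short side be w mm. Then w · w√2 = 0.45 m² = 450,000 mm².
w² = 450,000/√2, so w ≈ 564.1 mm; long side = w√2 ≈ 797.7 mm.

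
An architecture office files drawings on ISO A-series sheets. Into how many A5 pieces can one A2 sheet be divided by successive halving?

8

Each ISO step halves the sheet: 1 × A2 → 2 × A3 → 4 × A4 → 8 × A5
From A2 to A5 is 3 halving steps: 2^3 = 8.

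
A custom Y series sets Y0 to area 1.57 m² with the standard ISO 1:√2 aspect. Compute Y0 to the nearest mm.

1054 × 1490 mm

Let the short side be w mm. Then w · w√2 = 1.57 m² = 1,570,000 mm².
w² = 1,570,000/√2, so w ≈ 1053.6 mm; long side = w√2 ≈ 1490.1 mm.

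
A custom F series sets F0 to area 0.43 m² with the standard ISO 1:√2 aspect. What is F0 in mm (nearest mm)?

Let the short side be w mm. Then w · w√2 = 0.43 m² = 430,000 mm².
w² = 430,000/√2, so w ≈ 551.4 mm; long side = w√2 ≈ 779.8 mm.

551 × 780 mm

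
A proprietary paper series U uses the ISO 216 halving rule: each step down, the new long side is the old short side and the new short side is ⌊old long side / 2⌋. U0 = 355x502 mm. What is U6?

44 × 62 mm

U1: ⌊502/2⌋ × 355 = 251 × 355 mm
U2: ⌊355/2⌋ × 251 = 177 × 251 mm
U3: ⌊251/2⌋ × 177 = 125 × 177 mm
U4: ⌊177/2⌋ × 125 = 88 × 125 mm
U5: ⌊125/2⌋ × 88 = 62 × 88 mm
U6: ⌊88/2⌋ × 62 = 44 × 62 mm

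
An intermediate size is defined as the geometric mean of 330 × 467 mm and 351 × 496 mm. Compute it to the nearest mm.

Short side: √(330 · 351) = √115830 ≈ 340.3 → 340 mm
Long side: √(467 · 496) = √231632 ≈ 481.3 → 481 mm

340 × 481 mm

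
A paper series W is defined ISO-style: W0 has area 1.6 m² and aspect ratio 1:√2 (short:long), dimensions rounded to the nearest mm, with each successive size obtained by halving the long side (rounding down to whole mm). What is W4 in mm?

266 × 376 mm

Let W0's short side be w mm. w · w√2 = 1.6 m² = 1,600,000 mm², so w ≈ 1063.7 mm and w√2 ≈ 1504.2 mm → W0 = 1064 × 1504 mm.
W1: ⌊1504/2⌋ × 1064 = 752 × 1064 mm
W2: ⌊1064/2⌋ × 752 = 532 × 752 mm
W3: ⌊752/2⌋ × 532 = 376 × 532 mm
W4: ⌊532/2⌋ × 376 = 266 × 376 mm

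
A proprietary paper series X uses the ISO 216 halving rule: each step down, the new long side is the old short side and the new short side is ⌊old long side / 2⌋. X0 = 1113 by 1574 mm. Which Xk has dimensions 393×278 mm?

X4

X0: 1113 × 1574 mm
X1: 787 × 1113 mm
X2: 556 × 787 mm
X3: 393 × 556 mm
X4: 278 × 393 mm
X5: 196 × 278 mm
→ matches X4.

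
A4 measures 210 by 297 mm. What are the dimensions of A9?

A5: ⌊297/2⌋ × 210 = 148 × 210 mm
A6: ⌊210/2⌋ × 148 = 105 × 148 mm
A7: ⌊148/2⌋ × 105 = 74 × 105 mm
A8: ⌊105/2⌋ × 74 = 52 × 74 mm
A9: ⌊74/2⌋ × 52 = 37 × 52 mm

37 × 52 mm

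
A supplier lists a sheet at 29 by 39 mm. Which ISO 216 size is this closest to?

C10 (28 × 40 mm)

Aspect ratio 39/29 ≈ 1.345 (ISO target is √2 ≈ 1.414).
In the C-series (envelope sizes, between A and B): C10 = 28 × 40 mm.
Off by 2 mm total — nearest standard size.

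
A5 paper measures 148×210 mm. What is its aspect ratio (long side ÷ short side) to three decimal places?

210 / 148 = 1.419
ISO 216 targets √2 ≈ 1.414; the +0.005 deviation is from mm rounding.

1.419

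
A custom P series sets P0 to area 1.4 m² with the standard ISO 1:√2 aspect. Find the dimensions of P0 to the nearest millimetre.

Let the short side be w mm. Then w · w√2 = 1.4 m² = 1,400,000 mm².
w² = 1,400,000/√2, so w ≈ 995.0 mm; long side = w√2 ≈ 1407.1 mm.

995 × 1407 mm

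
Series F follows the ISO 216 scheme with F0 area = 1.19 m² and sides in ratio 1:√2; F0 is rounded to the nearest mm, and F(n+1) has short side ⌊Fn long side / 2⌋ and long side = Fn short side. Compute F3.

324 × 458 mm

Let F0's short side be w mm. w · w√2 = 1.19 m² = 1,190,000 mm², so w ≈ 917.3 mm and w√2 ≈ 1297.3 mm → F0 = 917 × 1297 mm.
F1: ⌊1297/2⌋ × 917 = 648 × 917 mm
F2: ⌊917/2⌋ × 648 = 458 × 648 mm
F3: ⌊648/2⌋ × 458 = 324 × 458 mm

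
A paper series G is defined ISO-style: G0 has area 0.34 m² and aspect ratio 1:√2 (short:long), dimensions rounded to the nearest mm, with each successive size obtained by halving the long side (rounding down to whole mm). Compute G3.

Let G0's short side be w mm. w · w√2 = 0.34 m² = 340,000 mm², so w ≈ 490.3 mm and w√2 ≈ 693.4 mm → G0 = 490 × 693 mm.
G1: ⌊693/2⌋ × 490 = 346 × 490 mm
G2: ⌊490/2⌋ × 346 = 245 × 346 mm
G3: ⌊346/2⌋ × 245 = 173 × 245 mm

173 × 245 mm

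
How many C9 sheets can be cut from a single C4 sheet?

Each ISO step halves the sheet: 1 × C4 → 2 × C5 → 4 × C6 → 8 × C7 → …
From C4 to C9 is 5 halving steps: 2^5 = 32.

32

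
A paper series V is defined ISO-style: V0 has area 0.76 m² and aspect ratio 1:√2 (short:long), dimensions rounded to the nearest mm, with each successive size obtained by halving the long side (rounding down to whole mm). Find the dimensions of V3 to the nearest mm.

Let V0's short side be w mm. w · w√2 = 0.76 m² = 760,000 mm², so w ≈ 733.1 mm and w√2 ≈ 1036.7 mm → V0 = 733 × 1037 mm.
V1: ⌊1037/2⌋ × 733 = 518 × 733 mm
V2: ⌊733/2⌋ × 518 = 366 × 518 mm
V3: ⌊518/2⌋ × 366 = 259 × 366 mm

259 × 366 mm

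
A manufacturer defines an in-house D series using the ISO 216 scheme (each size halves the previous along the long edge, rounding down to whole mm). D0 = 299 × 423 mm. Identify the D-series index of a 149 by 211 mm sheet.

D0: 299 × 423 mm
D1: 211 × 299 mm
D2: 149 × 211 mm
D3: 105 × 149 mm
→ matches D2.

D2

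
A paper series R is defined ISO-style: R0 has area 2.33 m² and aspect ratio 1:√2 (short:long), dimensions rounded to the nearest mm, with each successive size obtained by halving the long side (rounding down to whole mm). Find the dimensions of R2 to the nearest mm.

642 × 907 mm

Let R0's short side be w mm. w · w√2 = 2.33 m² = 2,330,000 mm², so w ≈ 1283.6 mm and w√2 ≈ 1815.2 mm → R0 = 1284 × 1815 mm.
R1: ⌊1815/2⌋ × 1284 = 907 × 1284 mm
R2: ⌊1284/2⌋ × 907 = 642 × 907 mm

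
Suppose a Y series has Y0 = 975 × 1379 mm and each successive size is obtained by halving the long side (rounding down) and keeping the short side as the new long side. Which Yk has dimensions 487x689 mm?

Y2

Y0: 975 × 1379 mm
Y1: 689 × 975 mm
Y2: 487 × 689 mm
Y3: 344 × 487 mm
→ matches Y2.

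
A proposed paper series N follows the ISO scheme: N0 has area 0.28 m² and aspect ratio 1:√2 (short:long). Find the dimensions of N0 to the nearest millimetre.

445 × 629 mm

Let the short side be w mm. Then w · w√2 = 0.28 m² = 280,000 mm².
w² = 280,000/√2, so w ≈ 445.0 mm; long side = w√2 ≈ 629.3 mm.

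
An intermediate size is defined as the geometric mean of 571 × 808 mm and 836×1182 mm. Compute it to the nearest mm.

Short side: √(571 · 836) = √477356 ≈ 690.9 → 691 mm
Long side: √(808 · 1182) = √955056 ≈ 977.3 → 977 mm

691 × 977 mm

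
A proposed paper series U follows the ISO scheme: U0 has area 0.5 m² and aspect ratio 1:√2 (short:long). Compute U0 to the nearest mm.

595 × 841 mm

Let the short side be w mm. Then w · w√2 = 0.5 m² = 500,000 mm².
w² = 500,000/√2, so w ≈ 594.6 mm; long side = w√2 ≈ 840.9 mm.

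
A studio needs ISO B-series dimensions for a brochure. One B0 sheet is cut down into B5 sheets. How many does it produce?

Each ISO step halves the sheet: 1 × B0 → 2 × B1 → 4 × B2 → 8 × B3 → …
From B0 to B5 is 5 halving steps: 2^5 = 32.

32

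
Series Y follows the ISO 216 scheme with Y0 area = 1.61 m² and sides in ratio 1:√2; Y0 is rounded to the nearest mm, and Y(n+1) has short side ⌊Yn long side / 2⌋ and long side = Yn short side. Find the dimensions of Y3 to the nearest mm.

377 × 533 mm

Let Y0's short side be w mm. w · w√2 = 1.61 m² = 1,610,000 mm², so w ≈ 1067.0 mm and w√2 ≈ 1508.9 mm → Y0 = 1067 × 1509 mm.
Y1: ⌊1509/2⌋ × 1067 = 754 × 1067 mm
Y2: ⌊1067/2⌋ × 754 = 533 × 754 mm
Y3: ⌊754/2⌋ × 533 = 377 × 533 mm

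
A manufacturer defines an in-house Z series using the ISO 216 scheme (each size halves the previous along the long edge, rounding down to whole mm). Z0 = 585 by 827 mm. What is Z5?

103 × 146 mm

Z1: ⌊827/2⌋ × 585 = 413 × 585 mm
Z2: ⌊585/2⌋ × 413 = 292 × 413 mm
Z3: ⌊413/2⌋ × 292 = 206 × 292 mm
Z4: ⌊292/2⌋ × 206 = 146 × 206 mm
Z5: ⌊206/2⌋ × 146 = 103 × 146 mm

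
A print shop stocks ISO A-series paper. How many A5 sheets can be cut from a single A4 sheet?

Each ISO step halves the sheet: 1 × A4 → 2 × A5
From A4 to A5 is 1 halving step: 2^1 = 2.

2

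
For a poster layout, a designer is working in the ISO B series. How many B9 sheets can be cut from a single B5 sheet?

Each ISO step halves the sheet: 1 × B5 → 2 × B6 → 4 × B7 → 8 × B8 → …
From B5 to B9 is 4 halving steps: 2^4 = 16.

16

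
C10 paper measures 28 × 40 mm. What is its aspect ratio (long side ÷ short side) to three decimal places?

40 / 28 = 1.429
ISO 216 targets √2 ≈ 1.414; the +0.014 deviation is from mm rounding.

1.429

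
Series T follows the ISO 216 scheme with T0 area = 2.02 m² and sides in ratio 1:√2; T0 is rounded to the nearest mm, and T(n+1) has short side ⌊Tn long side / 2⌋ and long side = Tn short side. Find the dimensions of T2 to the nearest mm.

597 × 845 mm

Let T0's short side be w mm. w · w√2 = 2.02 m² = 2,020,000 mm², so w ≈ 1195.1 mm and w√2 ≈ 1690.2 mm → T0 = 1195 × 1690 mm.
T1: ⌊1690/2⌋ × 1195 = 845 × 1195 mm
T2: ⌊1195/2⌋ × 845 = 597 × 845 mm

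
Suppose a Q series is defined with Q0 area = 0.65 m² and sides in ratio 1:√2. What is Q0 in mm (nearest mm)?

Let the short side be w mm. Then w · w√2 = 0.65 m² = 650,000 mm².
w² = 650,000/√2, so w ≈ 678.0 mm; long side = w√2 ≈ 958.8 mm.

678 × 959 mm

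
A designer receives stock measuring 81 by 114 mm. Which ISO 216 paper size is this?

Aspect ratio 114/81 ≈ 1.407 — close to the ISO √2 ≈ 1.414.
In the C-series (envelope sizes, between A and B): C7 = 81 × 114 mm.

C7 (81 × 114 mm)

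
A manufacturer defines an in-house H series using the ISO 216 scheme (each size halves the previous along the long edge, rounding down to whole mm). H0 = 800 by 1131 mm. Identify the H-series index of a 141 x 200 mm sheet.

H0: 800 × 1131 mm
H1: 565 × 800 mm
H2: 400 × 565 mm
H3: 282 × 400 mm
H4: 200 × 282 mm
H5: 141 × 200 mm
H6: 100 × 141 mm
→ matches H5.

H5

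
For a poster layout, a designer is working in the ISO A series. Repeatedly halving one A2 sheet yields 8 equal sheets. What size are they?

8 = 2^3, so 3 halving steps.
A2 → A3 → … → A5 after 3 steps.

A5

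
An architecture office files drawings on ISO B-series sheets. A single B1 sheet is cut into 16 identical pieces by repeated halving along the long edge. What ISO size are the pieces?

16 = 2^4, so 4 halving steps.
B1 → B2 → … → B5 after 4 steps.

B5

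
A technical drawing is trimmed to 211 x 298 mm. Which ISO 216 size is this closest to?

Aspect ratio 298/211 ≈ 1.412 — close to the ISO √2 ≈ 1.414.
In the A-series (A0 area = 1 m²): A4 = 210 × 297 mm.
Off by 2 mm total — nearest standard size.

A4 (210 × 297 mm)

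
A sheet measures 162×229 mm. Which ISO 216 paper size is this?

Aspect ratio 229/162 ≈ 1.414 — close to the ISO √2 ≈ 1.414.
In the C-series (envelope sizes, between A and B): C5 = 162 × 229 mm.

C5 (162 × 229 mm)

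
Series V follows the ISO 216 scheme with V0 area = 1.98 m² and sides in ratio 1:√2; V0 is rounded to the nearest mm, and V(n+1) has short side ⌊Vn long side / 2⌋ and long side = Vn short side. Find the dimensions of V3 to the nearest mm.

Let V0's short side be w mm. w · w√2 = 1.98 m² = 1,980,000 mm², so w ≈ 1183.2 mm and w√2 ≈ 1673.4 mm → V0 = 1183 × 1673 mm.
V1: ⌊1673/2⌋ × 1183 = 836 × 1183 mm
V2: ⌊1183/2⌋ × 836 = 591 × 836 mm
V3: ⌊836/2⌋ × 591 = 418 × 591 mm

418 × 591 mm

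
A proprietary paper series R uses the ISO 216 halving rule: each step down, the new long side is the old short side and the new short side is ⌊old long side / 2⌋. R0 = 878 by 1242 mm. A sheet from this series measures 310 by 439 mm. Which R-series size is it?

R0: 878 × 1242 mm
R1: 621 × 878 mm
R2: 439 × 621 mm
R3: 310 × 439 mm
R4: 219 × 310 mm
→ matches R3.

R3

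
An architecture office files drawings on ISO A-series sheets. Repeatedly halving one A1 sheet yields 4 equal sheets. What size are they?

4 = 2^2, so 2 halving steps.
A1 → A2 → … → A3 after 2 steps.

A3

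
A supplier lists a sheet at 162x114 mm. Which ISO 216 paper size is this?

C6 (114 × 162 mm)

Aspect ratio 162/114 ≈ 1.421 — close to the ISO √2 ≈ 1.414.
In the C-series (envelope sizes, between A and B): C6 = 114 × 162 mm.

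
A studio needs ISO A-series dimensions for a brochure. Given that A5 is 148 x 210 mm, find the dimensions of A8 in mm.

A6: ⌊210/2⌋ × 148 = 105 × 148 mm
A7: ⌊148/2⌋ × 105 = 74 × 105 mm
A8: ⌊105/2⌋ × 74 = 52 × 74 mm

52 × 74 mm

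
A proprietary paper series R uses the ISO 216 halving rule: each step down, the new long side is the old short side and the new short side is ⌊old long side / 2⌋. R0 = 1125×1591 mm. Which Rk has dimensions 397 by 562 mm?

R0: 1125 × 1591 mm
R1: 795 × 1125 mm
R2: 562 × 795 mm
R3: 397 × 562 mm
R4: 281 × 397 mm
→ matches R3.

R3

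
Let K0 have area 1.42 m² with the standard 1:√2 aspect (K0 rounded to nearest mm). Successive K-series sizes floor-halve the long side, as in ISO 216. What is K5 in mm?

177 × 250 mm

Let K0's short side be w mm. w · w√2 = 1.42 m² = 1,420,000 mm², so w ≈ 1002.0 mm and w√2 ≈ 1417.1 mm → K0 = 1002 × 1417 mm.
K1: ⌊1417/2⌋ × 1002 = 708 × 1002 mm
K2: ⌊1002/2⌋ × 708 = 501 × 708 mm
K3: ⌊708/2⌋ × 501 = 354 × 501 mm
K4: ⌊501/2⌋ × 354 = 250 × 354 mm
K5: ⌊354/2⌋ × 250 = 177 × 250 mm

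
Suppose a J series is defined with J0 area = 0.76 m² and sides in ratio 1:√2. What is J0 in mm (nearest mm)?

Let the short side be w mm. Then w · w√2 = 0.76 m² = 760,000 mm².
w² = 760,000/√2, so w ≈ 733.1 mm; long side = w√2 ≈ 1036.7 mm.

733 × 1037 mm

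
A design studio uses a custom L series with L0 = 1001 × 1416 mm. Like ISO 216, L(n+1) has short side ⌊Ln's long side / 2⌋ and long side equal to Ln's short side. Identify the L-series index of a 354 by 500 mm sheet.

L3

L0: 1001 × 1416 mm
L1: 708 × 1001 mm
L2: 500 × 708 mm
L3: 354 × 500 mm
L4: 250 × 354 mm
→ matches L3.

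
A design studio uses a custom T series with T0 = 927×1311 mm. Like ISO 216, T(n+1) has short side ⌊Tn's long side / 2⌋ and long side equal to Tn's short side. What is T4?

T1: ⌊1311/2⌋ × 927 = 655 × 927 mm
T2: ⌊927/2⌋ × 655 = 463 × 655 mm
T3: ⌊655/2⌋ × 463 = 327 × 463 mm
T4: ⌊463/2⌋ × 327 = 231 × 327 mm

231 × 327 mm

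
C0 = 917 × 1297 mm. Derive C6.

C1: ⌊1297/2⌋ × 917 = 648 × 917 mm
C2: ⌊917/2⌋ × 648 = 458 × 648 mm
C3: ⌊648/2⌋ × 458 = 324 × 458 mm
C4: ⌊458/2⌋ × 324 = 229 × 324 mm
C5: ⌊324/2⌋ × 229 = 162 × 229 mm
C6: ⌊229/2⌋ × 162 = 114 × 162 mm

114 × 162 mm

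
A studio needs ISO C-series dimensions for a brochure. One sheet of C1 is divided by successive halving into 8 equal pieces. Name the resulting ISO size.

C4

8 = 2^3, so 3 halving steps.
C1 → C2 → … → C4 after 3 steps.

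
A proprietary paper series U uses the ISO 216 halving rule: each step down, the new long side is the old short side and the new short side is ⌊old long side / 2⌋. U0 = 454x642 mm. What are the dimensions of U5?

U1: ⌊642/2⌋ × 454 = 321 × 454 mm
U2: ⌊454/2⌋ × 321 = 227 × 321 mm
U3: ⌊321/2⌋ × 227 = 160 × 227 mm
U4: ⌊227/2⌋ × 160 = 113 × 160 mm
U5: ⌊160/2⌋ × 113 = 80 × 113 mm

80 × 113 mm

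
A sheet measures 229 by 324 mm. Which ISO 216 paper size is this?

C4 (229 × 324 mm)

Aspect ratio 324/229 ≈ 1.415 — close to the ISO √2 ≈ 1.414.
In the C-series (envelope sizes, between A and B): C4 = 229 × 324 mm.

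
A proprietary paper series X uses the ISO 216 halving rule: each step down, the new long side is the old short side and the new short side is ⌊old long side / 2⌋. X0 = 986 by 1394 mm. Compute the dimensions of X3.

X1 = 697 × 986 mm (from X0 by 1 halving).
X2: ⌊986/2⌋ × 697 = 493 × 697 mm
X3: ⌊697/2⌋ × 493 = 348 × 493 mm

348 × 493 mm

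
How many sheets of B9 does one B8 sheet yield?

B8 = 62 × 88 mm; B9 = 44 × 62 mm.
Each halving step doubles the count; 1 step from B8 to B9.
2^1 = 2.

2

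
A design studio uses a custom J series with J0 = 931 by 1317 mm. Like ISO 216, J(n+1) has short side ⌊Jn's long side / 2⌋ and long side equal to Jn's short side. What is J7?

J1 = 658 × 931 mm (from J0 by 1 halving).
J2: ⌊931/2⌋ × 658 = 465 × 658 mm
J3: ⌊658/2⌋ × 465 = 329 × 465 mm
J4: ⌊465/2⌋ × 329 = 232 × 329 mm
J5: ⌊329/2⌋ × 232 = 164 × 232 mm
J6: ⌊232/2⌋ × 164 = 116 × 164 mm
J7: ⌊164/2⌋ × 116 = 82 × 116 mm

82 × 116 mm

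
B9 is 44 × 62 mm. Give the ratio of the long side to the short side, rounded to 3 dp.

1.409

62 / 44 = 1.409
ISO 216 targets √2 ≈ 1.414; the -0.005 deviation is from mm rounding.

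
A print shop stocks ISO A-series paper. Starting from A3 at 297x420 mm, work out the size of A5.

A4: ⌊420/2⌋ × 297 = 210 × 297 mm
A5: ⌊297/2⌋ × 210 = 148 × 210 mm

148 × 210 mm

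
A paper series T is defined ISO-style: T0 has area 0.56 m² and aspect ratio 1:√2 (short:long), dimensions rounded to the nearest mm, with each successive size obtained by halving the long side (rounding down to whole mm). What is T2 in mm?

Let T0's short side be w mm. w · w√2 = 0.56 m² = 560,000 mm², so w ≈ 629.3 mm and w√2 ≈ 889.9 mm → T0 = 629 × 890 mm.
T1: ⌊890/2⌋ × 629 = 445 × 629 mm
T2: ⌊629/2⌋ × 445 = 314 × 445 mm

314 × 445 mm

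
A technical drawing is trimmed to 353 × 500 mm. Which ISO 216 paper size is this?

B3 (353 × 500 mm)

Aspect ratio 500/353 ≈ 1.416 — close to the ISO √2 ≈ 1.414.
In the B-series (B0 = 1000 × 1414 mm): B3 = 353 × 500 mm.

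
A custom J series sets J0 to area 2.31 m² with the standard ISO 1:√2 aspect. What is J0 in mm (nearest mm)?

1278 × 1807 mm

Let the short side be w mm. Then w · w√2 = 2.31 m² = 2,310,000 mm².
w² = 2,310,000/√2, so w ≈ 1278.1 mm; long side = w√2 ≈ 1807.4 mm.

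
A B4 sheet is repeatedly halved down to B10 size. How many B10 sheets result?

B4 = 250 × 353 mm; B10 = 31 × 44 mm.
Each halving step doubles the count; 6 steps from B4 to B10.
2^6 = 64.

64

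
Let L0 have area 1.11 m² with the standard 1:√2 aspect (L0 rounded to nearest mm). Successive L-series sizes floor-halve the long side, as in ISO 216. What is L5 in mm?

156 × 221 mm

Let L0's short side be w mm. w · w√2 = 1.11 m² = 1,110,000 mm², so w ≈ 885.9 mm and w√2 ≈ 1252.9 mm → L0 = 886 × 1253 mm.
L1: ⌊1253/2⌋ × 886 = 626 × 886 mm
L2: ⌊886/2⌋ × 626 = 443 × 626 mm
L3: ⌊626/2⌋ × 443 = 313 × 443 mm
L4: ⌊443/2⌋ × 313 = 221 × 313 mm
L5: ⌊313/2⌋ × 221 = 156 × 221 mm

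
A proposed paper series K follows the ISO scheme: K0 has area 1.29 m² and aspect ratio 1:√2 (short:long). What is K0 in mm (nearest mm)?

955 × 1351 mm

Let the short side be w mm. Then w · w√2 = 1.29 m² = 1,290,000 mm².
w² = 1,290,000/√2, so w ≈ 955.1 mm; long side = w√2 ≈ 1350.7 mm.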